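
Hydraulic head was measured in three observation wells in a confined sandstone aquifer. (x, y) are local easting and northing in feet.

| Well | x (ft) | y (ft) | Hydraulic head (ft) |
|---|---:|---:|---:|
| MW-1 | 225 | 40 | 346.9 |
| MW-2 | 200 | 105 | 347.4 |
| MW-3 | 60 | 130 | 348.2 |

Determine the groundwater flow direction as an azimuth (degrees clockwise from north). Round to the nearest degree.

With h = a·x + b·y + c and MW-1 as origin, the differences give:
  (-25)·a + 65·b = +0.5
  (-165)·a + 90·b = +1.3
Eliminate b (×90 and ×65, subtract): 8475·a = -39.50 → a = ∂h/∂x = -0.004661
Back-substitute: b = ∂h/∂y = +0.005900.
Flow direction (−∇h) has components (+0.004661 E, -0.005900 N).
Azimuth = atan2(E, N) = atan2(+0.004661, -0.005900) = 141.7° ≈ 142°.

142°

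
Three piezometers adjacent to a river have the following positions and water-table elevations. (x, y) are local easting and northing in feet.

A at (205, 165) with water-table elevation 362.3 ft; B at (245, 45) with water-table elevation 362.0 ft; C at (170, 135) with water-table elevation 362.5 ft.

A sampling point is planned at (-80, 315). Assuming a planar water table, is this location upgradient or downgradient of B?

Three-point gradient (reference A): Δ to B = (40, -120, -0.3), Δ to C = (-35, -30, +0.2).
∂h/∂x = -0.006111, ∂h/∂y = +0.0004630 (det = -5400).
Head at (-80, 315) = 362.3 + (-0.006111)·(-285) + (+0.0004630)·(150) = 364.11 ft.
That is higher than the 362.0 ft at B, so the point is upgradient.

upgradient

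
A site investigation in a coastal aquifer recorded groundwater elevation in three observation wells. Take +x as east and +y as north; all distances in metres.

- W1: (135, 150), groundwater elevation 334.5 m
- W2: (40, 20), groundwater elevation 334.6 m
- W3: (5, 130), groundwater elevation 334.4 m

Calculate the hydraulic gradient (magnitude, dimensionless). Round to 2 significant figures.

0.0018

Three-point gradient (reference W1): Δ to W2 = (-95, -130, +0.1), Δ to W3 = (-130, -20, -0.1).
∂h/∂x = +0.001000, ∂h/∂y = -0.001500 (det = -15000).
|∇h| = √(0.001000² + -0.001500²) = 0.001803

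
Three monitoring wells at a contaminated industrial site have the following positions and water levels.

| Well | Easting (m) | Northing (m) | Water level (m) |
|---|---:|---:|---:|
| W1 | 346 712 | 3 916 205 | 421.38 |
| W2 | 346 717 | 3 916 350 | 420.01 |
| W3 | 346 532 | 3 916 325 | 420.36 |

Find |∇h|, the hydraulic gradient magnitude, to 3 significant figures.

Differences from W1: to W2 (Δx, Δy, Δh) = (5, 145, -1.37); to W3 = (-180, 120, -1.02).
Determinant of the coordinate differences = 5·120 − (-180)·145 = 26700.
∂h/∂x = [(-1.37)·120 − (-1.02)·145] / 26700 = -0.0006180
∂h/∂y = [5·(-1.02) − (-180)·(-1.37)] / 26700 = -0.009427
|∇h| = √(-0.0006180² + -0.009427²) = 0.009447

0.00945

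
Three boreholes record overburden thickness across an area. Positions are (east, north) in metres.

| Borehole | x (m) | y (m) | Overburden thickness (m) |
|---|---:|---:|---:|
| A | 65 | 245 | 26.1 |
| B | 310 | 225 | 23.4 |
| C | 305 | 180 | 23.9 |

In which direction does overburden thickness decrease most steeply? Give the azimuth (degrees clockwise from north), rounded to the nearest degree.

With d = a·x + b·y + c and A as origin, the differences give:
  245·a + (-20)·b = -2.7
  240·a + (-65)·b = -2.2
Eliminate b (×(-65) and ×(-20), subtract): -11125·a = 131.50 → a = ∂d/∂x = -0.01182
Back-substitute: b = ∂d/∂y = -0.009798.
Steepest decrease is along −∇f: components (+0.01182 E, +0.009798 N).
Azimuth = atan2(+0.01182, +0.009798) = 50.3° ≈ 050°.

050°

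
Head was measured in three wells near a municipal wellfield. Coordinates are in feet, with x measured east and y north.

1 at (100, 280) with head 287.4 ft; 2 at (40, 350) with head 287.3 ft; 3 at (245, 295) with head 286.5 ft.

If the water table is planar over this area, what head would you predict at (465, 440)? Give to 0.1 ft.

With h = a·x + b·y + c and 1 as origin, the differences give:
  (-60)·a + 70·b = -0.1
  145·a + 15·b = -0.9
Eliminate b (×15 and ×70, subtract): -11050·a = 61.50 → a = ∂h/∂x = -0.005566
Back-substitute: b = ∂h/∂y = -0.006199.
h(465, 440) = 287.4 + (-0.005566)·(365) + (-0.006199)·(160) = 287.4 -2.031 -0.992 = 284.377 ft.

284.4 ft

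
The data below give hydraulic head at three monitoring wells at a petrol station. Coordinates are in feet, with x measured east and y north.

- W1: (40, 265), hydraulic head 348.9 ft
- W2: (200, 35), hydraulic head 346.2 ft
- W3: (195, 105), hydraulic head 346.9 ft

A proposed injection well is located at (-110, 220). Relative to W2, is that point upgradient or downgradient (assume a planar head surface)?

upgradient

Taking W1 as reference: W2−W1 = (160, -230, -2.7); W3−W1 = (155, -160, -2.0).
Determinant of the coordinate differences = 160·(-160) − 155·(-230) = 10050.
∂h/∂x = [(-2.7)·(-160) − (-2.0)·(-230)] / 10050 = -0.002786
∂h/∂y = [160·(-2.0) − 155·(-2.7)] / 10050 = +0.009801
Head at (-110, 220) = 348.9 + (-0.002786)·(-150) + (+0.009801)·(-45) = 348.88 ft.
That is higher than the 346.2 ft at W2, so the point is upgradient.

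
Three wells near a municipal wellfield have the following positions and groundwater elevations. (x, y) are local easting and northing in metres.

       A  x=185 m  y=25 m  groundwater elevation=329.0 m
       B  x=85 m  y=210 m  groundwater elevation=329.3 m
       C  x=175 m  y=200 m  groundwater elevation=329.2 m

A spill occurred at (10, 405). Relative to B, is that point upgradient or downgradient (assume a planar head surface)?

Differences from A: to B (Δx, Δy, Δh) = (-100, 185, +0.3); to C = (-10, 175, +0.2).
Determinant of the coordinate differences = (-100)·175 − (-10)·185 = -15650.
∂h/∂x = [(+0.3)·175 − (+0.2)·185] / -15650 = -0.0009904
∂h/∂y = [(-100)·(+0.2) − (-10)·(+0.3)] / -15650 = +0.001086
Head at (10, 405) = 329.0 + (-0.0009904)·(-175) + (+0.001086)·(380) = 329.59 m.
That is higher than the 329.3 m at B, so the point is upgradient.

upgradient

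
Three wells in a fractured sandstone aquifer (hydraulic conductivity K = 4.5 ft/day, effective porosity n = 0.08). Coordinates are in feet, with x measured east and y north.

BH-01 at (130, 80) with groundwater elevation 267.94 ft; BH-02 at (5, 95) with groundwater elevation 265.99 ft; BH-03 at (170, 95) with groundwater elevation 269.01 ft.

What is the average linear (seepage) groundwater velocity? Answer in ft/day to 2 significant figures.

1.6 ft/day

Taking BH-01 as reference: BH-02−BH-01 = (-125, 15, -1.95); BH-03−BH-01 = (40, 15, +1.07).
Determinant of the coordinate differences = (-125)·15 − 40·15 = -2475.
∂h/∂x = [(-1.95)·15 − (+1.07)·15] / -2475 = +0.01830
∂h/∂y = [(-125)·(+1.07) − 40·(-1.95)] / -2475 = +0.02253
|∇h| = √(0.01830² + 0.02253²) = 0.02903
Seepage velocity v = K·i/n = 4.5 × 0.02903 / 0.08 = 1.633 ft/day.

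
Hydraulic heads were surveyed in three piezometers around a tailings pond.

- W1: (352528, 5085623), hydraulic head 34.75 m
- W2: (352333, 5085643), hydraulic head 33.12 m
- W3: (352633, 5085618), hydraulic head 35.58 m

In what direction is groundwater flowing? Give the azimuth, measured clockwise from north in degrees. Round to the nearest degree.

318°

Three-point gradient (reference W1): Δ to W2 = (-195, 20, -1.63), Δ to W3 = (105, -5, +0.83).
∂h/∂x = +0.007511, ∂h/∂y = -0.008267 (det = -1125).
Flow direction (−∇h) has components (-0.007511 E, +0.008267 N).
Azimuth = atan2(E, N) = atan2(-0.007511, +0.008267) = 317.7° ≈ 318°.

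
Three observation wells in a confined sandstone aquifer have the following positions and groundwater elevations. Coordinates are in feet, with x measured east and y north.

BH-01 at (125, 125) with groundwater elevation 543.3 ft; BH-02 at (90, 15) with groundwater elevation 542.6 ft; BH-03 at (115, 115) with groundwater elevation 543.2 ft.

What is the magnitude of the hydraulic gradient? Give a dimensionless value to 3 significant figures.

0.00709

Taking BH-01 as reference: BH-02−BH-01 = (-35, -110, -0.7); BH-03−BH-01 = (-10, -10, -0.1).
Determinant of the coordinate differences = (-35)·(-10) − (-10)·(-110) = -750.
∂h/∂x = [(-0.7)·(-10) − (-0.1)·(-110)] / -750 = +0.005333
∂h/∂y = [(-35)·(-0.1) − (-10)·(-0.7)] / -750 = +0.004667
|∇h| = √(0.005333² + 0.004667²) = 0.007087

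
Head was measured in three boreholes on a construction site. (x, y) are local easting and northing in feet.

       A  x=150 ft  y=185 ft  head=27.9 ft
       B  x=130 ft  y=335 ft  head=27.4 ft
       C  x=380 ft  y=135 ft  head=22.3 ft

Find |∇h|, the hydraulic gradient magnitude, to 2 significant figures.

Differences from A: to B (Δx, Δy, Δh) = (-20, 150, -0.5); to C = (230, -50, -5.6).
Determinant of the coordinate differences = (-20)·(-50) − 230·150 = -33500.
∂h/∂x = [(-0.5)·(-50) − (-5.6)·150] / -33500 = -0.02582
∂h/∂y = [(-20)·(-5.6) − 230·(-0.5)] / -33500 = -0.006776
|∇h| = √(-0.02582² + -0.006776²) = 0.02669

0.027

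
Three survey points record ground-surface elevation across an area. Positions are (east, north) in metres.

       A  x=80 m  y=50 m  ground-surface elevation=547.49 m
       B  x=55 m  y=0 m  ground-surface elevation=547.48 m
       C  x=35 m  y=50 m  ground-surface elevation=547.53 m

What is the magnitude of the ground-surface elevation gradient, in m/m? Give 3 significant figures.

Differences from A: to B (Δx, Δy, Δh) = (-25, -50, -0.01); to C = (-45, 0, +0.04).
Determinant of the coordinate differences = (-25)·0 − (-45)·(-50) = -2250.
∂z/∂x = [(-0.01)·0 − (+0.04)·(-50)] / -2250 = -0.0008889
∂z/∂y = [(-25)·(+0.04) − (-45)·(-0.01)] / -2250 = +0.0006444
|∇f| = √(-0.0008889² + 0.0006444²) = 0.001098 m/m

0.00110 m/m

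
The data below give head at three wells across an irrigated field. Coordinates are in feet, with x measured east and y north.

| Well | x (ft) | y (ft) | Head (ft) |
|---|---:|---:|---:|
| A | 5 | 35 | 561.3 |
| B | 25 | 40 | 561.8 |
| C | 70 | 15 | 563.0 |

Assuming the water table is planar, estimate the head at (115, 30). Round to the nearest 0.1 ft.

564.1 ft

With h = a·x + b·y + c and A as origin, the differences give:
  20·a + 5·b = +0.5
  65·a + (-20)·b = +1.7
Eliminate b (×(-20) and ×5, subtract): -725·a = -18.50 → a = ∂h/∂x = +0.02552
Back-substitute: b = ∂h/∂y = -0.002069.
h(115, 30) = 561.3 + (+0.02552)·(110) + (-0.002069)·(-5) = 561.3 +2.807 +0.010 = 564.117 ft.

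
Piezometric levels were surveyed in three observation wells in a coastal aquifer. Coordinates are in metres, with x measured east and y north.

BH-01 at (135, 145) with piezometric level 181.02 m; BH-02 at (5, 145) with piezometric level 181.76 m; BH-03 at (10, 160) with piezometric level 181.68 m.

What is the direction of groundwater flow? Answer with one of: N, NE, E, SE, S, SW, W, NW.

Three-point gradient (reference BH-01): Δ to BH-02 = (-130, 0, +0.74), Δ to BH-03 = (-125, 15, +0.66).
∂h/∂x = -0.005692, ∂h/∂y = -0.003436 (det = -1950).
Flow = −∇h = (+0.005692 east, +0.003436 north), which points northeast.

NE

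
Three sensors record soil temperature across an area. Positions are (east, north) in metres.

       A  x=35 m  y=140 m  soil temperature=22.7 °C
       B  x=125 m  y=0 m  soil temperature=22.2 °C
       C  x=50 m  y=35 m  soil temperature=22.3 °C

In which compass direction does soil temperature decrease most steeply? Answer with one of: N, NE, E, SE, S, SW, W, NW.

Taking A as reference: B−A = (90, -140, -0.5); C−A = (15, -105, -0.4).
Determinant of the coordinate differences = 90·(-105) − 15·(-140) = -7350.
∂T/∂x = [(-0.5)·(-105) − (-0.4)·(-140)] / -7350 = +0.0004762
∂T/∂y = [90·(-0.4) − 15·(-0.5)] / -7350 = +0.003878
Steepest decrease is along −∇f = (-0.0004762 E, -0.003878 N) → south.

S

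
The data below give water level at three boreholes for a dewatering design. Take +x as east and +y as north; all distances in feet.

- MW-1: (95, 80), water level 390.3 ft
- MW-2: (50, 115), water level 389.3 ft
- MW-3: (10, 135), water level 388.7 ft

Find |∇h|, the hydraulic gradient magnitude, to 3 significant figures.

0.0261

Taking MW-1 as reference: MW-2−MW-1 = (-45, 35, -1.0); MW-3−MW-1 = (-85, 55, -1.6).
Solve a·Δx + b·Δy = Δh: det = (-45)·55 − (-85)·35 = 500.
∂h/∂x = [(-1.0)·55 − (-1.6)·35] / 500 = +0.002000
∂h/∂y = [(-45)·(-1.6) − (-85)·(-1.0)] / 500 = -0.02600
|∇h| = √(0.002000² + -0.02600²) = 0.02608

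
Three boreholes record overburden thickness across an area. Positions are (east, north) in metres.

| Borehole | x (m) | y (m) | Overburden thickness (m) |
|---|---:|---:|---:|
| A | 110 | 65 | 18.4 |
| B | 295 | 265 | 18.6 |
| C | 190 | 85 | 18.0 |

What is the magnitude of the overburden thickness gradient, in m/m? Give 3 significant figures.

Differences from A: to B (Δx, Δy, Δh) = (185, 200, +0.2); to C = (80, 20, -0.4).
Solve a·Δx + b·Δy = Δd: det = 185·20 − 80·200 = -12300.
∂d/∂x = [(+0.2)·20 − (-0.4)·200] / -12300 = -0.006829
∂d/∂y = [185·(-0.4) − 80·(+0.2)] / -12300 = +0.007317
|∇f| = √(-0.006829² + 0.007317²) = 0.01001 m/m

0.0100 m/m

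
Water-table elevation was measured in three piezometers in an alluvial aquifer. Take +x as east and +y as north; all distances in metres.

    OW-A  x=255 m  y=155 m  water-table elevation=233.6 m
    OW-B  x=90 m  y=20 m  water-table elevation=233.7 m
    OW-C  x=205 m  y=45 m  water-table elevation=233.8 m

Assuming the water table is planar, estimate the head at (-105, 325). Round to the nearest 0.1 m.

Differences from OW-A: to OW-B (Δx, Δy, Δh) = (-165, -135, +0.1); to OW-C = (-50, -110, +0.2).
Determinant of the coordinate differences = (-165)·(-110) − (-50)·(-135) = 11400.
∂h/∂x = [(+0.1)·(-110) − (+0.2)·(-135)] / 11400 = +0.001404
∂h/∂y = [(-165)·(+0.2) − (-50)·(+0.1)] / 11400 = -0.002456
h(-105, 325) = 233.6 + (+0.001404)·(-360) + (-0.002456)·(170) = 233.6 -0.505 -0.418 = 232.677 m.

232.7 m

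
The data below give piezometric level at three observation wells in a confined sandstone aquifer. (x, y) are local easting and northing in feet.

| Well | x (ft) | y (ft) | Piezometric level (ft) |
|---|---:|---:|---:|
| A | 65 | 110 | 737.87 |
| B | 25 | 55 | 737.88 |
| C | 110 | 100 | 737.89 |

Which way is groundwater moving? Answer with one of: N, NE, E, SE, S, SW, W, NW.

Differences from A: to B (Δx, Δy, Δh) = (-40, -55, +0.01); to C = (45, -10, +0.02).
Solve a·Δx + b·Δy = Δh: det = (-40)·(-10) − 45·(-55) = 2875.
∂h/∂x = [(+0.01)·(-10) − (+0.02)·(-55)] / 2875 = +0.0003478
∂h/∂y = [(-40)·(+0.02) − 45·(+0.01)] / 2875 = -0.0004348
Flow = −∇h = (-0.0003478 east, +0.0004348 north), which points northwest.

NW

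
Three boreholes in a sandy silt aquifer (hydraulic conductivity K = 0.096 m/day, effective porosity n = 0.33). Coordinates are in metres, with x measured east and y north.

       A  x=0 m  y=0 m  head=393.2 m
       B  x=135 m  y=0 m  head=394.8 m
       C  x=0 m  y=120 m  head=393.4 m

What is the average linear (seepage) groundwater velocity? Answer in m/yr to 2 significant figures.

∂h/∂x = (394.8 − 393.2) / (135 − 0) = +0.01185
∂h/∂y = (393.4 − 393.2) / (120 − 0) = +0.001667
|∇h| = √(0.01185² + 0.001667²) = 0.01197
Seepage velocity v = K·i/n = 0.096 × 0.01197 / 0.33 = 0.003482 m/day = 1.272 m/yr.

1.3 m/yr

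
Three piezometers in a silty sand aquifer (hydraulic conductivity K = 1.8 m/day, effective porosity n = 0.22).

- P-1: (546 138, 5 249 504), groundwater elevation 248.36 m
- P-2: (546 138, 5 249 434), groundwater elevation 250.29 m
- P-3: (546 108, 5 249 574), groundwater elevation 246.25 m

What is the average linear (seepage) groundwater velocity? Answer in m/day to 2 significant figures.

Three-point gradient (reference P-1): Δ to P-2 = (0, -70, +1.93), Δ to P-3 = (-30, 70, -2.11).
∂h/∂x = +0.006000, ∂h/∂y = -0.02757 (det = -2100).
|∇h| = √(0.006000² + -0.02757²) = 0.02822
Seepage velocity v = K·i/n = 1.8 × 0.02822 / 0.22 = 0.2309 m/day.

0.23 m/day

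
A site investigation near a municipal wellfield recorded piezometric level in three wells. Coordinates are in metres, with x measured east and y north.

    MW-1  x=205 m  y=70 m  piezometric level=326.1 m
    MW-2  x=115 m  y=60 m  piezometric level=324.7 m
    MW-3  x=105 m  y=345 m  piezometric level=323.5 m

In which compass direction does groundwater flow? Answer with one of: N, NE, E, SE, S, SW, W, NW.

W

With h = a·x + b·y + c and MW-1 as origin, the differences give:
  (-90)·a + (-10)·b = -1.4
  (-100)·a + 275·b = -2.6
Eliminate b (×275 and ×(-10), subtract): -25750·a = -411.00 → a = ∂h/∂x = +0.01596
Back-substitute: b = ∂h/∂y = -0.003650.
Flow = −∇h = (-0.01596 east, +0.003650 north), which points west.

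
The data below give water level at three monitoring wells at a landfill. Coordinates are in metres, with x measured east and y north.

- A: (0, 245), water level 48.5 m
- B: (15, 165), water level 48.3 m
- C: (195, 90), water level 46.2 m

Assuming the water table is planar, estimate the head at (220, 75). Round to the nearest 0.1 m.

Three-point gradient (reference A): Δ to B = (15, -80, -0.2), Δ to C = (195, -155, -2.3).
∂h/∂x = -0.01153, ∂h/∂y = +0.0003390 (det = 13275).
h(220, 75) = 48.5 + (-0.01153)·(220) + (+0.0003390)·(-170) = 48.5 -2.536 -0.058 = 45.907 m.

45.9 m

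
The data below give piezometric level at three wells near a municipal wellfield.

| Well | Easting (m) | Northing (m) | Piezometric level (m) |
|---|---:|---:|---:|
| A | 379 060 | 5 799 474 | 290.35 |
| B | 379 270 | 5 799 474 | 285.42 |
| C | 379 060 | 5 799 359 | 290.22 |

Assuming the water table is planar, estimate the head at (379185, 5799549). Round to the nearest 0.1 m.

287.5 m

∂h/∂x = (285.42 − 290.35) / (379270 − 379060) = -0.02348
∂h/∂y = (290.22 − 290.35) / (5799359 − 5799474) = +0.001130
h(379185, 5799549) = 290.35 + (-0.02348)·(125) + (+0.001130)·(75) = 290.35 -2.935 +0.085 = 287.500 m.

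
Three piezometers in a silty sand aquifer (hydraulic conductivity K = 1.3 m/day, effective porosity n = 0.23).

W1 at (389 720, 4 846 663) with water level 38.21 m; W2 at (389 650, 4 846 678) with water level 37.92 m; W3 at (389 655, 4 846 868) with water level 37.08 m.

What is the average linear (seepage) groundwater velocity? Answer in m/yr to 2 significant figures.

11 m/yr

Taking W1 as reference: W2−W1 = (-70, 15, -0.29); W3−W1 = (-65, 205, -1.13).
Solve a·Δx + b·Δy = Δh: det = (-70)·205 − (-65)·15 = -13375.
∂h/∂x = [(-0.29)·205 − (-1.13)·15] / -13375 = +0.003178
∂h/∂y = [(-70)·(-1.13) − (-65)·(-0.29)] / -13375 = -0.004505
|∇h| = √(0.003178² + -0.004505²) = 0.005513
Seepage velocity v = K·i/n = 1.3 × 0.005513 / 0.23 = 0.03116 m/day = 11.38 m/yr.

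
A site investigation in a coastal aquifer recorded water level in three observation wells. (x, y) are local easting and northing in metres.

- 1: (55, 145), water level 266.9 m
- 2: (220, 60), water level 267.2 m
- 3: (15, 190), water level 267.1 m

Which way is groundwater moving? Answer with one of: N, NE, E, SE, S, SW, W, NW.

SW

Three-point gradient (reference 1): Δ to 2 = (165, -85, +0.3), Δ to 3 = (-40, 45, +0.2).
∂h/∂x = +0.007578, ∂h/∂y = +0.01118 (det = 4025).
Flow = −∇h = (-0.007578 east, -0.01118 north), which points southwest.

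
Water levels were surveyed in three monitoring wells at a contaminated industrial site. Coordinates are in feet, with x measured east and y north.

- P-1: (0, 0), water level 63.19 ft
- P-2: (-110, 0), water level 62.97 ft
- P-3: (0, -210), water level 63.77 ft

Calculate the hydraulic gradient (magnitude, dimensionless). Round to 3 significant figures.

∂h/∂x = (62.97 − 63.19) / (-110 − 0) = +0.002000
∂h/∂y = (63.77 − 63.19) / (-210 − 0) = -0.002762
|∇h| = √(0.002000² + -0.002762²) = 0.00341

0.00341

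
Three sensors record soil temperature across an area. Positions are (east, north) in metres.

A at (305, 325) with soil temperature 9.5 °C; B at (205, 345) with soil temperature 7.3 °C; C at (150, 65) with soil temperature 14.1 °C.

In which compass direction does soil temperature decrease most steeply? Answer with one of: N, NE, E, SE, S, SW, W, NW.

Differences from A: to B (Δx, Δy, Δh) = (-100, 20, -2.2); to C = (-155, -260, +4.6).
Solve a·Δx + b·Δy = ΔT: det = (-100)·(-260) − (-155)·20 = 29100.
∂T/∂x = [(-2.2)·(-260) − (+4.6)·20] / 29100 = +0.01649
∂T/∂y = [(-100)·(+4.6) − (-155)·(-2.2)] / 29100 = -0.02753
Steepest decrease is along −∇f = (-0.01649 E, +0.02753 N) → northwest.

NW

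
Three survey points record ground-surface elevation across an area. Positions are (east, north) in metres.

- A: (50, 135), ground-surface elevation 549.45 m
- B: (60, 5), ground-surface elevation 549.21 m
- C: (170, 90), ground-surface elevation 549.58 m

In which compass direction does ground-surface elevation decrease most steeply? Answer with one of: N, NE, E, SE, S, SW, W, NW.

SW

With z = a·x + b·y + c and A as origin, the differences give:
  10·a + (-130)·b = -0.24
  120·a + (-45)·b = +0.13
Eliminate b (×(-45) and ×(-130), subtract): 15150·a = 27.700 → a = ∂z/∂x = +0.001828
Back-substitute: b = ∂z/∂y = +0.001987.
Steepest decrease is along −∇f = (-0.001828 E, -0.001987 N) → southwest.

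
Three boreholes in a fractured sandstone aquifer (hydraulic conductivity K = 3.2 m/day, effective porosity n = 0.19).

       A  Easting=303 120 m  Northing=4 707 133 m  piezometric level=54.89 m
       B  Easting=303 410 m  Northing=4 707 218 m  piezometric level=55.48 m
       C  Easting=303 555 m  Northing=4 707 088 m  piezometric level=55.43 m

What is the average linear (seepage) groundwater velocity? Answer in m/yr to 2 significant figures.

15 m/yr

Differences from A: to B (Δx, Δy, Δh) = (290, 85, +0.59); to C = (435, -45, +0.54).
Solve a·Δx + b·Δy = Δh: det = 290·(-45) − 435·85 = -50025.
∂h/∂x = [(+0.59)·(-45) − (+0.54)·85] / -50025 = +0.001448
∂h/∂y = [290·(+0.54) − 435·(+0.59)] / -50025 = +0.002000
|∇h| = √(0.001448² + 0.002000²) = 0.002469
Seepage velocity v = K·i/n = 3.2 × 0.002469 / 0.19 = 0.04158 m/day = 15.19 m/yr.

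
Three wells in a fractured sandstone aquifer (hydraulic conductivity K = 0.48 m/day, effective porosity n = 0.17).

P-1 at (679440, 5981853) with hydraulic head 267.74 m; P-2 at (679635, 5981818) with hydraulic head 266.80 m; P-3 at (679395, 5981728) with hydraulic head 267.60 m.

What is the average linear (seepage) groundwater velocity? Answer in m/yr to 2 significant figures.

Differences from P-1: to P-2 (Δx, Δy, Δh) = (195, -35, -0.94); to P-3 = (-45, -125, -0.14).
Solve a·Δx + b·Δy = Δh: det = 195·(-125) − (-45)·(-35) = -25950.
∂h/∂x = [(-0.94)·(-125) − (-0.14)·(-35)] / -25950 = -0.004339
∂h/∂y = [195·(-0.14) − (-45)·(-0.94)] / -25950 = +0.002682
|∇h| = √(-0.004339² + 0.002682²) = 0.005101
Seepage velocity v = K·i/n = 0.48 × 0.005101 / 0.17 = 0.0144 m/day = 5.26 m/yr.

5.3 m/yr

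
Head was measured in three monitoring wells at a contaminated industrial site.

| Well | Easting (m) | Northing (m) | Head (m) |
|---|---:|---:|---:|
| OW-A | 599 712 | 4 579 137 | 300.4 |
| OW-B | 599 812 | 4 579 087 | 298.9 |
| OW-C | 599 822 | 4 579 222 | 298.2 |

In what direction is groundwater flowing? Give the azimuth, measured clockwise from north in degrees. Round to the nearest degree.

077°

Taking OW-A as reference: OW-B−OW-A = (100, -50, -1.5); OW-C−OW-A = (110, 85, -2.2).
Solve a·Δx + b·Δy = Δh: det = 100·85 − 110·(-50) = 14000.
∂h/∂x = [(-1.5)·85 − (-2.2)·(-50)] / 14000 = -0.01696
∂h/∂y = [100·(-2.2) − 110·(-1.5)] / 14000 = -0.003929
Flow direction (−∇h) has components (+0.01696 E, +0.003929 N).
Azimuth = atan2(E, N) = atan2(+0.01696, +0.003929) = 77.0° ≈ 077°.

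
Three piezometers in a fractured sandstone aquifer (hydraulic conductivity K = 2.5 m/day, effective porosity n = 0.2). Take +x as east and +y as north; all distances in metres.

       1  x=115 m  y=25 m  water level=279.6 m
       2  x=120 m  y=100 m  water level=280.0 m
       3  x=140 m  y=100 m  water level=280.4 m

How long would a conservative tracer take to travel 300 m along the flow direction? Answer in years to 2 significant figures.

Differences from 1: to 2 (Δx, Δy, Δh) = (5, 75, +0.4); to 3 = (25, 75, +0.8).
Solve a·Δx + b·Δy = Δh: det = 5·75 − 25·75 = -1500.
∂h/∂x = [(+0.4)·75 − (+0.8)·75] / -1500 = +0.02000
∂h/∂y = [5·(+0.8) − 25·(+0.4)] / -1500 = +0.004000
|∇h| = √(0.02000² + 0.004000²) = 0.0204
Seepage velocity v = K·i/n = 2.5 × 0.0204 / 0.2 = 0.255 m/day.
t = 300 / 0.255 = 1176 days = 3.22 years.

3.2 years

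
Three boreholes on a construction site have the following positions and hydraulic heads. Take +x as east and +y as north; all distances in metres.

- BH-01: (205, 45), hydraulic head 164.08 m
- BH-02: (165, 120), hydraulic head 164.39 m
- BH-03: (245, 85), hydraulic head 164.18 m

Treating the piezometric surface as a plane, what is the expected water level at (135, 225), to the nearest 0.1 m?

Differences from BH-01: to BH-02 (Δx, Δy, Δh) = (-40, 75, +0.31); to BH-03 = (40, 40, +0.10).
Solve a·Δx + b·Δy = Δh: det = (-40)·40 − 40·75 = -4600.
∂h/∂x = [(+0.31)·40 − (+0.10)·75] / -4600 = -0.001065
∂h/∂y = [(-40)·(+0.10) − 40·(+0.31)] / -4600 = +0.003565
h(135, 225) = 164.08 + (-0.001065)·(-70) + (+0.003565)·(180) = 164.08 +0.075 +0.642 = 164.796 m.

164.8 m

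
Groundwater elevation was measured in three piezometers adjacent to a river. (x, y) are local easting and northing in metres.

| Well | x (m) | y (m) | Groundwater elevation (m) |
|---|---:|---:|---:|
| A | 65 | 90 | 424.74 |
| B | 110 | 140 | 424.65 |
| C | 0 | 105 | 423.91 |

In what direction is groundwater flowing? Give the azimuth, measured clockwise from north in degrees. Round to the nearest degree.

317°

Differences from A: to B (Δx, Δy, Δh) = (45, 50, -0.09); to C = (-65, 15, -0.83).
Determinant of the coordinate differences = 45·15 − (-65)·50 = 3925.
∂h/∂x = [(-0.09)·15 − (-0.83)·50] / 3925 = +0.01023
∂h/∂y = [45·(-0.83) − (-65)·(-0.09)] / 3925 = -0.01101
Flow direction (−∇h) has components (-0.01023 E, +0.01101 N).
Azimuth = atan2(E, N) = atan2(-0.01023, +0.01101) = 317.1° ≈ 317°.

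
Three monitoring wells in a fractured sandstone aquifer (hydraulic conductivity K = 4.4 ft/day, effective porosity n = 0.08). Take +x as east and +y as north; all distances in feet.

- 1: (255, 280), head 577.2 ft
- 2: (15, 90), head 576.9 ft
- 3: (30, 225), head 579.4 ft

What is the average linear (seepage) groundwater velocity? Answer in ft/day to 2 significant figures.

1.4 ft/day

Taking 1 as reference: 2−1 = (-240, -190, -0.3); 3−1 = (-225, -55, +2.2).
Solve a·Δx + b·Δy = Δh: det = (-240)·(-55) − (-225)·(-190) = -29550.
∂h/∂x = [(-0.3)·(-55) − (+2.2)·(-190)] / -29550 = -0.01470
∂h/∂y = [(-240)·(+2.2) − (-225)·(-0.3)] / -29550 = +0.02015
|∇h| = √(-0.01470² + 0.02015²) = 0.02494
Seepage velocity v = K·i/n = 4.4 × 0.02494 / 0.08 = 1.372 ft/day.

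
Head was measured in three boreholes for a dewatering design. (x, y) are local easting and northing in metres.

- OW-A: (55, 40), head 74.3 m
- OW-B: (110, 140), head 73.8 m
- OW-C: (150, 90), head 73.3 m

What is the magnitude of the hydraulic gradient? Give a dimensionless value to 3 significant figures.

Differences from OW-A: to OW-B (Δx, Δy, Δh) = (55, 100, -0.5); to OW-C = (95, 50, -1.0).
Determinant of the coordinate differences = 55·50 − 95·100 = -6750.
∂h/∂x = [(-0.5)·50 − (-1.0)·100] / -6750 = -0.01111
∂h/∂y = [55·(-1.0) − 95·(-0.5)] / -6750 = +0.001111
|∇h| = √(-0.01111² + 0.001111²) = 0.01117

0.0112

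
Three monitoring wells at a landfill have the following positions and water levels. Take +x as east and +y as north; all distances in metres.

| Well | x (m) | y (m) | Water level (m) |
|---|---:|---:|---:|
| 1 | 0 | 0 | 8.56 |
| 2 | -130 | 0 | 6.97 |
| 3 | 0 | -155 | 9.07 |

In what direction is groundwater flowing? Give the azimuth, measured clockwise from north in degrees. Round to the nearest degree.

∂h/∂x = (6.97 − 8.56) / (-130 − 0) = +0.01223
∂h/∂y = (9.07 − 8.56) / (-155 − 0) = -0.003290
Flow direction (−∇h) has components (-0.01223 E, +0.003290 N).
Azimuth = atan2(E, N) = atan2(-0.01223, +0.003290) = 285.1° ≈ 285°.

285°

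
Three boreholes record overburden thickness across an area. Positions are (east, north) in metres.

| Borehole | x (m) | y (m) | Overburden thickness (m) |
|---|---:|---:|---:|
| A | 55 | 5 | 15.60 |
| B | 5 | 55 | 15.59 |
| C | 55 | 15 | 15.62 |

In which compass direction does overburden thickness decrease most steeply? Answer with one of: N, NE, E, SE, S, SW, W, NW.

SW

Differences from A: to B (Δx, Δy, Δh) = (-50, 50, -0.01); to C = (0, 10, +0.02).
Solve a·Δx + b·Δy = Δd: det = (-50)·10 − 0·50 = -500.
∂d/∂x = [(-0.01)·10 − (+0.02)·50] / -500 = +0.002200
∂d/∂y = [(-50)·(+0.02) − 0·(-0.01)] / -500 = +0.002000
Steepest decrease is along −∇f = (-0.002200 E, -0.002000 N) → southwest.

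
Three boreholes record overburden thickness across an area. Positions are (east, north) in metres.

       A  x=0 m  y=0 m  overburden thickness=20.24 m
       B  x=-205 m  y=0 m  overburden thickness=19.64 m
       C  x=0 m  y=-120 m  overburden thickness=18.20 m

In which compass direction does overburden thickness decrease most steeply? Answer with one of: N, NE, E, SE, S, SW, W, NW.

∂d/∂x = (19.64 − 20.24) / (-205 − 0) = +0.002927
∂d/∂y = (18.20 − 20.24) / (-120 − 0) = +0.01700
Steepest decrease is along −∇f = (-0.002927 E, -0.01700 N) → south.

S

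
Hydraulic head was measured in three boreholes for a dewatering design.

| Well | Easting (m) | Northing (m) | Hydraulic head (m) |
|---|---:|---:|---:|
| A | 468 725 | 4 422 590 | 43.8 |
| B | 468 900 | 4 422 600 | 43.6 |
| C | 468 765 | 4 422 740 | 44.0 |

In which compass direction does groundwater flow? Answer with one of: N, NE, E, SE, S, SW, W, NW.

SE

Differences from A: to B (Δx, Δy, Δh) = (175, 10, -0.2); to C = (40, 150, +0.2).
Determinant of the coordinate differences = 175·150 − 40·10 = 25850.
∂h/∂x = [(-0.2)·150 − (+0.2)·10] / 25850 = -0.001238
∂h/∂y = [175·(+0.2) − 40·(-0.2)] / 25850 = +0.001663
Flow = −∇h = (+0.001238 east, -0.001663 north), which points southeast.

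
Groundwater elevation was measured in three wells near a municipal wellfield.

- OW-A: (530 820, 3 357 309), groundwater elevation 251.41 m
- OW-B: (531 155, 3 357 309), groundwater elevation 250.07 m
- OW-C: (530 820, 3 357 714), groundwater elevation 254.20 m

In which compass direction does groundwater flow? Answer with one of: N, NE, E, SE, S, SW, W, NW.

∂h/∂x = (250.07 − 251.41) / (531155 − 530820) = -0.004000
∂h/∂y = (254.20 − 251.41) / (3357714 − 3357309) = +0.006889
Flow = −∇h = (+0.004000 east, -0.006889 north), which points southeast.

SE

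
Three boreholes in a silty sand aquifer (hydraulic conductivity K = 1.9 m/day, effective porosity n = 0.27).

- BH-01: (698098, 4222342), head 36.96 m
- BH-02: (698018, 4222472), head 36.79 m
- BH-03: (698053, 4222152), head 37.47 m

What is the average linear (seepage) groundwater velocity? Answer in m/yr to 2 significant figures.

7.2 m/yr

Taking BH-01 as reference: BH-02−BH-01 = (-80, 130, -0.17); BH-03−BH-01 = (-45, -190, +0.51).
Determinant of the coordinate differences = (-80)·(-190) − (-45)·130 = 21050.
∂h/∂x = [(-0.17)·(-190) − (+0.51)·130] / 21050 = -0.001615
∂h/∂y = [(-80)·(+0.51) − (-45)·(-0.17)] / 21050 = -0.002302
|∇h| = √(-0.001615² + -0.002302²) = 0.002812
Seepage velocity v = K·i/n = 1.9 × 0.002812 / 0.27 = 0.01979 m/day = 7.228 m/yr.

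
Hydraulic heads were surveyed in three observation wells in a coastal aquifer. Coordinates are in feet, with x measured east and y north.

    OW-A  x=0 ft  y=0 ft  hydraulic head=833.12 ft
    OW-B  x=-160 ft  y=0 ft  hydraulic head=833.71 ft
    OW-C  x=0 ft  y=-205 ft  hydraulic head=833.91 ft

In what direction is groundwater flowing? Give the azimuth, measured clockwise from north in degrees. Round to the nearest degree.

∂h/∂x = (833.71 − 833.12) / (-160 − 0) = -0.003688
∂h/∂y = (833.91 − 833.12) / (-205 − 0) = -0.003854
Flow direction (−∇h) has components (+0.003688 E, +0.003854 N).
Azimuth = atan2(E, N) = atan2(+0.003688, +0.003854) = 43.7° ≈ 044°.

044°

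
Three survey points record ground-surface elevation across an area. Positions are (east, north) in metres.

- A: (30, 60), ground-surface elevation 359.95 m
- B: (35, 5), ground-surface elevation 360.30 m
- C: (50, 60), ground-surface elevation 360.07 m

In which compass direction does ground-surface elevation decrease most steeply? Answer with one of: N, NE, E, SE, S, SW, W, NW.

NW

Differences from A: to B (Δx, Δy, Δh) = (5, -55, +0.35); to C = (20, 0, +0.12).
Determinant of the coordinate differences = 5·0 − 20·(-55) = 1100.
∂z/∂x = [(+0.35)·0 − (+0.12)·(-55)] / 1100 = +0.006000
∂z/∂y = [5·(+0.12) − 20·(+0.35)] / 1100 = -0.005818
Steepest decrease is along −∇f = (-0.006000 E, +0.005818 N) → northwest.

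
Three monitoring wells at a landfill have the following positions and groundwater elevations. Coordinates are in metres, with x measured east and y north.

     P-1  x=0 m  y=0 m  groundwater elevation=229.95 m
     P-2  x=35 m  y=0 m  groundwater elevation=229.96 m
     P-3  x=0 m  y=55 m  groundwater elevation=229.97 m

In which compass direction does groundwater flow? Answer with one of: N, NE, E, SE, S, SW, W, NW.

∂h/∂x = (229.96 − 229.95) / (35 − 0) = +0.0002857
∂h/∂y = (229.97 − 229.95) / (55 − 0) = +0.0003636
Flow = −∇h = (-0.0002857 east, -0.0003636 north), which points southwest.

SW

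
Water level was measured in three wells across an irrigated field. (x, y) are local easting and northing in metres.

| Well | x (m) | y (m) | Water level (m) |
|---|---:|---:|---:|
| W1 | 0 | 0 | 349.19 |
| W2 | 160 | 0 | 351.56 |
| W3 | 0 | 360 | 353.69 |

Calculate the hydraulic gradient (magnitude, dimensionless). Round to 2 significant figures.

∂h/∂x = (351.56 − 349.19) / (160 − 0) = +0.01481
∂h/∂y = (353.69 − 349.19) / (360 − 0) = +0.01250
|∇h| = √(0.01481² + 0.01250²) = 0.01938

0.019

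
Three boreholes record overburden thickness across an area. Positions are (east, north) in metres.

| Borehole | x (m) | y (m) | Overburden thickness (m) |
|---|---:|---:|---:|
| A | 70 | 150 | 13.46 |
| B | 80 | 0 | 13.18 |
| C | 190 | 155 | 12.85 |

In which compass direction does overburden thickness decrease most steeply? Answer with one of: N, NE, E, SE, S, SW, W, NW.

Taking A as reference: B−A = (10, -150, -0.28); C−A = (120, 5, -0.61).
Determinant of the coordinate differences = 10·5 − 120·(-150) = 18050.
∂d/∂x = [(-0.28)·5 − (-0.61)·(-150)] / 18050 = -0.005147
∂d/∂y = [10·(-0.61) − 120·(-0.28)] / 18050 = +0.001524
Steepest decrease is along −∇f = (+0.005147 E, -0.001524 N) → east.

E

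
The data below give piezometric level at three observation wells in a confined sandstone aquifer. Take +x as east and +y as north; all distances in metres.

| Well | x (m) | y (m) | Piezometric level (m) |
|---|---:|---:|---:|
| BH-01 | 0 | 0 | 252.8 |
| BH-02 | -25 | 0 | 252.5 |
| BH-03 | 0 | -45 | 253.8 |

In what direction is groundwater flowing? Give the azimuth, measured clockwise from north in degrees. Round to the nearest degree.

332°

∂h/∂x = (252.5 − 252.8) / (-25 − 0) = +0.01200
∂h/∂y = (253.8 − 252.8) / (-45 − 0) = -0.02222
Flow direction (−∇h) has components (-0.01200 E, +0.02222 N).
Azimuth = atan2(E, N) = atan2(-0.01200, +0.02222) = 331.6° ≈ 332°.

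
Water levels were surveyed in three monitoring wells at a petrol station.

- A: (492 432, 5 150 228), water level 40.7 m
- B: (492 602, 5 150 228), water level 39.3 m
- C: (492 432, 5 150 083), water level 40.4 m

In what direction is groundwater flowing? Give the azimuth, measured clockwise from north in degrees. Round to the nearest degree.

104°

∂h/∂x = (39.3 − 40.7) / (492602 − 492432) = -0.008235
∂h/∂y = (40.4 − 40.7) / (5150083 − 5150228) = +0.002069
Flow direction (−∇h) has components (+0.008235 E, -0.002069 N).
Azimuth = atan2(E, N) = atan2(+0.008235, -0.002069) = 104.1° ≈ 104°.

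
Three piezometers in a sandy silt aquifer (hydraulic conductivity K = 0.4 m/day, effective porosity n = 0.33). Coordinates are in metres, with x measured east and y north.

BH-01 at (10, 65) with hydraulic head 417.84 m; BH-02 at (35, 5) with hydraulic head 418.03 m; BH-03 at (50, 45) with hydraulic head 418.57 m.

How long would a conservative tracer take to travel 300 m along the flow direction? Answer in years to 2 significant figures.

With h = a·x + b·y + c and BH-01 as origin, the differences give:
  25·a + (-60)·b = +0.19
  40·a + (-20)·b = +0.73
Eliminate b (×(-20) and ×(-60), subtract): 1900·a = 40.000 → a = ∂h/∂x = +0.02105
Back-substitute: b = ∂h/∂y = +0.005605.
|∇h| = √(0.02105² + 0.005605²) = 0.02178
Seepage velocity v = K·i/n = 0.4 × 0.02178 / 0.33 = 0.0264 m/day.
t = 300 / 0.0264 = 1.136e+04 days = 31.1 years.

31 years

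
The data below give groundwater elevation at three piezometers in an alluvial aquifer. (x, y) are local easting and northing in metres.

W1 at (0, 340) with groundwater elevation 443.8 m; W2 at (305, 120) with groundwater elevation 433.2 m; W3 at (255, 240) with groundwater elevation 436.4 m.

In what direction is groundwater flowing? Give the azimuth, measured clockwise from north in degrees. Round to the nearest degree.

128°

With h = a·x + b·y + c and W1 as origin, the differences give:
  305·a + (-220)·b = -10.6
  255·a + (-100)·b = -7.4
Eliminate b (×(-100) and ×(-220), subtract): 25600·a = -568.00 → a = ∂h/∂x = -0.02219
Back-substitute: b = ∂h/∂y = +0.01742.
Flow direction (−∇h) has components (+0.02219 E, -0.01742 N).
Azimuth = atan2(E, N) = atan2(+0.02219, -0.01742) = 128.1° ≈ 128°.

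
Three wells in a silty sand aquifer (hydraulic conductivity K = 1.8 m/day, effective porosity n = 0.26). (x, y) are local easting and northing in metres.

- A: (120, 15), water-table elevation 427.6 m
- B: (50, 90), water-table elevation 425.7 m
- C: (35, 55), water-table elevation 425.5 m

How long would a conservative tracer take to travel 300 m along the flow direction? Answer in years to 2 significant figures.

5.1 years

With h = a·x + b·y + c and A as origin, the differences give:
  (-70)·a + 75·b = -1.9
  (-85)·a + 40·b = -2.1
Eliminate b (×40 and ×75, subtract): 3575·a = 81.50 → a = ∂h/∂x = +0.02280
Back-substitute: b = ∂h/∂y = -0.004056.
|∇h| = √(0.02280² + -0.004056²) = 0.02316
Seepage velocity v = K·i/n = 1.8 × 0.02316 / 0.26 = 0.1603 m/day.
t = 300 / 0.1603 = 1871 days = 5.12 years.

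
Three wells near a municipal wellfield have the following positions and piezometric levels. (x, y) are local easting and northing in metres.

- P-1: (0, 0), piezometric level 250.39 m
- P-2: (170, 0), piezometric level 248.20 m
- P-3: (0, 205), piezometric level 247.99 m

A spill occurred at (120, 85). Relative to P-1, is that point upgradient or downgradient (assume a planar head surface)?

∂h/∂x = (248.20 − 250.39) / (170 − 0) = -0.01288
∂h/∂y = (247.99 − 250.39) / (205 − 0) = -0.01171
Head at (120, 85) = 250.39 + (-0.01288)·(120) + (-0.01171)·(85) = 247.85 m.
That is lower than the 250.39 m at P-1, so the point is downgradient.

downgradient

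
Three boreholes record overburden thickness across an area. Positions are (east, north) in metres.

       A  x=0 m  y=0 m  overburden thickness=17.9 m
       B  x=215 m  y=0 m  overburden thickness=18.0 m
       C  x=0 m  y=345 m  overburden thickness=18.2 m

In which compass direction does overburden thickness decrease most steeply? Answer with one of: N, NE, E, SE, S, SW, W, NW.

SW

∂d/∂x = (18.0 − 17.9) / (215 − 0) = +0.0004651
∂d/∂y = (18.2 − 17.9) / (345 − 0) = +0.0008696
Steepest decrease is along −∇f = (-0.0004651 E, -0.0008696 N) → southwest.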